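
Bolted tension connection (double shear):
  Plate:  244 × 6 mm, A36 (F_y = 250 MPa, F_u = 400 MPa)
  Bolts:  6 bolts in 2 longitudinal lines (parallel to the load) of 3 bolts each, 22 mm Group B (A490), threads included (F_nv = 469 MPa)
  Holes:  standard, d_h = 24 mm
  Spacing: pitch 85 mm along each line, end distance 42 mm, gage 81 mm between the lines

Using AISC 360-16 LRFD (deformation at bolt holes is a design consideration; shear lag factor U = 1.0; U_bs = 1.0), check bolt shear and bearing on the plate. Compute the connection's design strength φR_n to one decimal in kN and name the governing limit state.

Bolt shear: A_b = π(22)²/4 = 380.13 mm². φR_n = 0.75 × 469 × 380.13 × 6 × 2 = 1604.5 kN.
Bearing (6 mm plate, F_u = 400 MPa): end bolts L_c = 42 − 24/2 = 30, R_n = min(1.2×30×6×400, 2.4×22×6×400) = 86.4 kN/bolt; interior L_c = 85 − 24 = 61, R_n = 126.72 kN/bolt. φR_n = 0.75 × (2×86.4 + 4×126.72) = 509.8 kN.
Governing: min(1604.5, 509.8) = 509.8 kN → bearing.

509.8 kN (bearing governs)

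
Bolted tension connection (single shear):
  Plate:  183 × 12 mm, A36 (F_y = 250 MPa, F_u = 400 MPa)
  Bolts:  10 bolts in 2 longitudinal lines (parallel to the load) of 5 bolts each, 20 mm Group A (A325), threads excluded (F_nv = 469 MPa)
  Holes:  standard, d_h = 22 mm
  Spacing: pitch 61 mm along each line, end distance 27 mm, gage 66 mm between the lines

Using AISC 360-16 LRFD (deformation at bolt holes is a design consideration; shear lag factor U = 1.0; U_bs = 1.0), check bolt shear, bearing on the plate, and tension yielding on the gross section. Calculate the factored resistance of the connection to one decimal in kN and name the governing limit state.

Bolt shear: A_b = π(20)²/4 = 314.16 mm². φR_n = 0.75 × 469 × 314.16 × 10 × 1 = 1105.1 kN.
Bearing (12 mm plate, F_u = 400 MPa): end bolts L_c = 27 − 22/2 = 16, R_n = min(1.2×16×12×400, 2.4×20×12×400) = 92.16 kN/bolt; interior L_c = 61 − 22 = 39, R_n = 224.64 kN/bolt. φR_n = 0.75 × (2×92.16 + 8×224.64) = 1486.1 kN.
Tension yield (gross): A_g = 183×12 = 2196 mm². φR_n = 0.90 × 250 × 2196 = 494.1 kN.
Governing: min(1105.1, 1486.1, 494.1) = 494.1 kN → gross-section yield.

494.1 kN (gross-section yield governs)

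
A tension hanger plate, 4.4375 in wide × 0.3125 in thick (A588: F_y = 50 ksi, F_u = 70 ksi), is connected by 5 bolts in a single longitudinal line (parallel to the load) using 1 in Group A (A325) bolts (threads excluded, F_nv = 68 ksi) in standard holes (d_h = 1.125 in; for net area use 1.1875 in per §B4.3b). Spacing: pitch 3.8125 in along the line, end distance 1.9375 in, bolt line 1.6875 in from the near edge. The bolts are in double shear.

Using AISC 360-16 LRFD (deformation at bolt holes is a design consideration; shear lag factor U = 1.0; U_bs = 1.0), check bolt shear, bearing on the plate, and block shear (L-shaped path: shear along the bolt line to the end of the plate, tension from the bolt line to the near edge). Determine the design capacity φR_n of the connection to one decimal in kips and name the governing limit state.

134.5 kips (block shear governs)

Bolt shear: A_b = π(1)²/4 = 0.7854 in². φR_n = 0.75 × 68 × 0.7854 × 5 × 2 = 400.6 kips.
Bearing (0.3125 in plate, F_u = 70 ksi): end bolts L_c = 1.9375 − 1.125/2 = 1.375, R_n = min(1.2×1.375×0.3125×70, 2.4×1×0.3125×70) = 36.094 kips/bolt; interior L_c = 3.8125 − 1.125 = 2.6875, R_n = 52.5 kips/bolt. φR_n = 0.75 × (1×36.094 + 4×52.5) = 184.6 kips.
Block shear: shear path 1×[1.9375+4×3.8125] = 1×17.1875 in, A_gv = 5.3711, A_nv = 1×(17.1875 − 4.5×1.1875)×0.3125 = 3.7012 in²; tension to near edge: (1.6875 − 0.5×1.1875)×0.3125 = 0.3418 in². R_n = min(0.6×70×3.7012, 0.6×50×5.3711) + 1.0×70×0.3418 = min(155.45, 161.13) + 23.926 = 179.38 kips. φR_n = 0.75 × 179.38 = 134.5 kips.
Governing: min(400.6, 184.6, 134.5) = 134.5 kips → block shear.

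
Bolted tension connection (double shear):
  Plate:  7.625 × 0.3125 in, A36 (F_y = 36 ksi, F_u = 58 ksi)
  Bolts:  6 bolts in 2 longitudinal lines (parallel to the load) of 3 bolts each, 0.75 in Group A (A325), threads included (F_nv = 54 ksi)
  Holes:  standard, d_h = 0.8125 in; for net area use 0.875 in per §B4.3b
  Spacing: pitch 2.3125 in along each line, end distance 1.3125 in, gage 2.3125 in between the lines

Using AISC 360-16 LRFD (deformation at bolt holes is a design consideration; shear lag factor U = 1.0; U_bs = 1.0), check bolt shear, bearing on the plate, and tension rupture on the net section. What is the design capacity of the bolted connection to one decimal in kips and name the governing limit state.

79.9 kips (net-section rupture governs)

Bolt shear: A_b = π(0.75)²/4 = 0.44179 in². φR_n = 0.75 × 54 × 0.44179 × 6 × 2 = 214.7 kips.
Bearing (0.3125 in plate, F_u = 58 ksi): end bolts L_c = 1.3125 − 0.8125/2 = 0.90625, R_n = min(1.2×0.90625×0.3125×58, 2.4×0.75×0.3125×58) = 19.711 kips/bolt; interior L_c = 2.3125 − 0.8125 = 1.5, R_n = 32.625 kips/bolt. φR_n = 0.75 × (2×19.711 + 4×32.625) = 127.4 kips.
Tension rupture (net): A_n = (7.625 − 2×0.875)×0.3125 = 1.8359 in² (U = 1.0, A_e = A_n). φR_n = 0.75 × 58 × 1.8359 = 79.9 kips.
Governing: min(214.7, 127.4, 79.9) = 79.9 kips → net-section rupture.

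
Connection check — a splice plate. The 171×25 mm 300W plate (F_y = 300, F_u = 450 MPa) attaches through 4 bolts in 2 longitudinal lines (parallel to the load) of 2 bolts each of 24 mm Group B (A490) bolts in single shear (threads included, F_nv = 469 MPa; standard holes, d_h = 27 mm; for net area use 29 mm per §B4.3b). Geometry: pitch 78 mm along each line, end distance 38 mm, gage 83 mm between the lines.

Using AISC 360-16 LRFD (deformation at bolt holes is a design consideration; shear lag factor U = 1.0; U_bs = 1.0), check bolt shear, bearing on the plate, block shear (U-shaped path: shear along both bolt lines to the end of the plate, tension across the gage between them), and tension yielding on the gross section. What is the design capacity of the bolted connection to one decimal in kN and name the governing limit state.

Bolt shear: A_b = π(24)²/4 = 452.39 mm². φR_n = 0.75 × 469 × 452.39 × 4 × 1 = 636.5 kN.
Bearing (25 mm plate, F_u = 450 MPa): end bolts L_c = 38 − 27/2 = 24.5, R_n = min(1.2×24.5×25×450, 2.4×24×25×450) = 330.75 kN/bolt; interior L_c = 78 − 27 = 51, R_n = 648 kN/bolt. φR_n = 0.75 × (2×330.75 + 2×648) = 1468.1 kN.
Block shear: shear path 2×[38+1×78] = 2×116 mm, A_gv = 5800, A_nv = 2×(116 − 1.5×29)×25 = 3625 mm²; tension across gage: (83 − 1×29)×25 = 1350 mm². R_n = min(0.6×450×3625, 0.6×300×5800) + 1.0×450×1350 = min(978.75, 1044) + 607.5 = 1586.3 kN. φR_n = 0.75 × 1586.3 = 1189.7 kN.
Tension yield (gross): A_g = 171×25 = 4275 mm². φR_n = 0.90 × 300 × 4275 = 1154.3 kN.
Governing: min(636.5, 1468.1, 1189.7, 1154.3) = 636.5 kN → bolt shear.

636.5 kN (bolt shear governs)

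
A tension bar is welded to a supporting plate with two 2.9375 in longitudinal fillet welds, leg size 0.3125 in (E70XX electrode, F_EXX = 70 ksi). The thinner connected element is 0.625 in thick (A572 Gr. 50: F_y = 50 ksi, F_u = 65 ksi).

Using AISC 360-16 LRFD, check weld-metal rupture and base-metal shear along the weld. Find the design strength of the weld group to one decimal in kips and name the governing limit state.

Weld metal: throat = 0.707×0.3125 = 0.22094 in, L = 2×2.9375 = 5.875 in. φR_n = 0.75 × 0.6 × 70 × 0.22094 × 5.875 = 40.9 kips.
Base metal shear (0.625 in plate): yield φR_n = 1.0×0.6×50×0.625×5.875 = 110.2 kips; rupture φR_n = 0.75×0.6×65×0.625×5.875 = 107.4 kips; take 107.4 kips (rupture).
Governing: min(40.9, 107.4) = 40.9 kips → weld metal.

40.9 kips (weld metal governs)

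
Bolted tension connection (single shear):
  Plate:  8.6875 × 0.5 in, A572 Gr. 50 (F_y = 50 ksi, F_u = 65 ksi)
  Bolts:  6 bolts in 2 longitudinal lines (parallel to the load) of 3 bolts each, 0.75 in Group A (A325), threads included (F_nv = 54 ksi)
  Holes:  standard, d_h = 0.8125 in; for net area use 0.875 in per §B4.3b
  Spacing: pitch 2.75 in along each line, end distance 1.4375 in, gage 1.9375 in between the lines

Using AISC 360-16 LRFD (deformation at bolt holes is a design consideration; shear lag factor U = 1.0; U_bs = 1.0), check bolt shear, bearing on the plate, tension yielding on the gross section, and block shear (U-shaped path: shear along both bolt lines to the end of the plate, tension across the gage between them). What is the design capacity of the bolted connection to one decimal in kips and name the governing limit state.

107.4 kips (bolt shear governs)

Bolt shear: A_b = π(0.75)²/4 = 0.44179 in². φR_n = 0.75 × 54 × 0.44179 × 6 × 1 = 107.4 kips.
Bearing (0.5 in plate, F_u = 65 ksi): end bolts L_c = 1.4375 − 0.8125/2 = 1.03125, R_n = min(1.2×1.03125×0.5×65, 2.4×0.75×0.5×65) = 40.219 kips/bolt; interior L_c = 2.75 − 0.8125 = 1.9375, R_n = 58.5 kips/bolt. φR_n = 0.75 × (2×40.219 + 4×58.5) = 235.8 kips.
Tension yield (gross): A_g = 8.6875×0.5 = 4.3438 in². φR_n = 0.90 × 50 × 4.3438 = 195.5 kips.
Block shear: shear path 2×[1.4375+2×2.75] = 2×6.9375 in, A_gv = 6.9375, A_nv = 2×(6.9375 − 2.5×0.875)×0.5 = 4.75 in²; tension across gage: (1.9375 − 1×0.875)×0.5 = 0.53125 in². R_n = min(0.6×65×4.75, 0.6×50×6.9375) + 1.0×65×0.53125 = min(185.25, 208.13) + 34.531 = 219.78 kips. φR_n = 0.75 × 219.78 = 164.8 kips.
Governing: min(107.4, 235.8, 195.5, 164.8) = 107.4 kips → bolt shear.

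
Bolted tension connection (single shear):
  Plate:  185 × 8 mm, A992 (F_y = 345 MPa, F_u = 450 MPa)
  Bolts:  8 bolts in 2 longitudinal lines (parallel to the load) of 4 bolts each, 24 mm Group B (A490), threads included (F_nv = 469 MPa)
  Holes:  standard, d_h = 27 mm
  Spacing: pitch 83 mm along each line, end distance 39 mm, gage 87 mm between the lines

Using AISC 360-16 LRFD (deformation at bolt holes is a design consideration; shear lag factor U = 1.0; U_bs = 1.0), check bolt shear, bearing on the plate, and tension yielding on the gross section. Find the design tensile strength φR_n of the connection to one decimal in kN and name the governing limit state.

459.5 kN (gross-section yield governs)

Bolt shear: A_b = π(24)²/4 = 452.39 mm². φR_n = 0.75 × 469 × 452.39 × 8 × 1 = 1273.0 kN.
Bearing (8 mm plate, F_u = 450 MPa): end bolts L_c = 39 − 27/2 = 25.5, R_n = min(1.2×25.5×8×450, 2.4×24×8×450) = 110.16 kN/bolt; interior L_c = 83 − 27 = 56, R_n = 207.36 kN/bolt. φR_n = 0.75 × (2×110.16 + 6×207.36) = 1098.4 kN.
Tension yield (gross): A_g = 185×8 = 1480 mm². φR_n = 0.90 × 345 × 1480 = 459.5 kN.
Governing: min(1273.0, 1098.4, 459.5) = 459.5 kN → gross-section yield.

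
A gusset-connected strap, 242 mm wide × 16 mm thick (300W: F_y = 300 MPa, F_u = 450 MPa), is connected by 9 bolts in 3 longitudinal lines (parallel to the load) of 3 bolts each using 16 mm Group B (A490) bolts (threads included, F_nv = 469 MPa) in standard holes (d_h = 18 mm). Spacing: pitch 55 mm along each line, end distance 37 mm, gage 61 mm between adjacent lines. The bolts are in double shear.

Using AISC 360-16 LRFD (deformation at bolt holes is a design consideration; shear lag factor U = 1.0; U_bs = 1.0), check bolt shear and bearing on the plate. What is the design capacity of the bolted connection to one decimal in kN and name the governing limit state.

1273.0 kN (bolt shear governs)

Bolt shear: A_b = π(16)²/4 = 201.06 mm². φR_n = 0.75 × 469 × 201.06 × 9 × 2 = 1273.0 kN.
Bearing (16 mm plate, F_u = 450 MPa): end bolts L_c = 37 − 18/2 = 28, R_n = min(1.2×28×16×450, 2.4×16×16×450) = 241.92 kN/bolt; interior L_c = 55 − 18 = 37, R_n = 276.48 kN/bolt. φR_n = 0.75 × (3×241.92 + 6×276.48) = 1788.5 kN.
Governing: min(1273.0, 1788.5) = 1273.0 kN → bolt shear.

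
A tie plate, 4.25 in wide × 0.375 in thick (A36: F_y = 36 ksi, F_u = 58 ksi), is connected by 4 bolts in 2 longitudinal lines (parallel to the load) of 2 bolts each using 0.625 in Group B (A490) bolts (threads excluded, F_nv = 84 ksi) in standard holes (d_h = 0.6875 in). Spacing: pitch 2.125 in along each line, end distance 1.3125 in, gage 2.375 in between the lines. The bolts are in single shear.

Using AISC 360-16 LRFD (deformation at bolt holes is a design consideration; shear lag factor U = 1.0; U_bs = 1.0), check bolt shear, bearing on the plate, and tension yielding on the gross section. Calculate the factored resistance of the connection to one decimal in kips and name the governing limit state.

51.6 kips (gross-section yield governs)

Bolt shear: A_b = π(0.625)²/4 = 0.3068 in². φR_n = 0.75 × 84 × 0.3068 × 4 × 1 = 77.3 kips.
Bearing (0.375 in plate, F_u = 58 ksi): end bolts L_c = 1.3125 − 0.6875/2 = 0.96875, R_n = min(1.2×0.96875×0.375×58, 2.4×0.625×0.375×58) = 25.284 kips/bolt; interior L_c = 2.125 − 0.6875 = 1.4375, R_n = 32.625 kips/bolt. φR_n = 0.75 × (2×25.284 + 2×32.625) = 86.9 kips.
Tension yield (gross): A_g = 4.25×0.375 = 1.5938 in². φR_n = 0.90 × 36 × 1.5938 = 51.6 kips.
Governing: min(77.3, 86.9, 51.6) = 51.6 kips → gross-section yield.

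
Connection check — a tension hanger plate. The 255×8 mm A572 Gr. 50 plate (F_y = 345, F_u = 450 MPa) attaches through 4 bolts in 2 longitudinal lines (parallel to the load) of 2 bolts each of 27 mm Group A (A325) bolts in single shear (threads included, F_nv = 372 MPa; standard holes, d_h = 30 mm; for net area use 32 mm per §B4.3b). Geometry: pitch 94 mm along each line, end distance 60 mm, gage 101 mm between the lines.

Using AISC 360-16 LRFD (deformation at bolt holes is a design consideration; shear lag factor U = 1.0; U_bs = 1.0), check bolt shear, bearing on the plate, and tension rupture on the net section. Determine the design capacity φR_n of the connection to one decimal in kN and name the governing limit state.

515.7 kN (net-section rupture governs)

Bolt shear: A_b = π(27)²/4 = 572.56 mm². φR_n = 0.75 × 372 × 572.56 × 4 × 1 = 639.0 kN.
Bearing (8 mm plate, F_u = 450 MPa): end bolts L_c = 60 − 30/2 = 45, R_n = min(1.2×45×8×450, 2.4×27×8×450) = 194.4 kN/bolt; interior L_c = 94 − 30 = 64, R_n = 233.28 kN/bolt. φR_n = 0.75 × (2×194.4 + 2×233.28) = 641.5 kN.
Tension rupture (net): A_n = (255 − 2×32)×8 = 1528 mm² (U = 1.0, A_e = A_n). φR_n = 0.75 × 450 × 1528 = 515.7 kN.
Governing: min(639.0, 641.5, 515.7) = 515.7 kN → net-section rupture.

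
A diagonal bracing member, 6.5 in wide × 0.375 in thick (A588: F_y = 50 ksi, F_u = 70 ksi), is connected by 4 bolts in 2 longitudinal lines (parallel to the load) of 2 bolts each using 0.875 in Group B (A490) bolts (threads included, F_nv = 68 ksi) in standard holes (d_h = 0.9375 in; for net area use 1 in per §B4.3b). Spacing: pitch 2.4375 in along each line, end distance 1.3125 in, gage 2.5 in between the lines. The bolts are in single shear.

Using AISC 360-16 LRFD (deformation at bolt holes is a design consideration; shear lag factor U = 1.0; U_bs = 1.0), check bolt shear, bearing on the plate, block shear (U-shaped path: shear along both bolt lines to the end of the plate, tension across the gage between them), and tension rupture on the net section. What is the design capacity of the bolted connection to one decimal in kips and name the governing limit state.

82.7 kips (block shear governs)

Bolt shear: A_b = π(0.875)²/4 = 0.60132 in². φR_n = 0.75 × 68 × 0.60132 × 4 × 1 = 122.7 kips.
Bearing (0.375 in plate, F_u = 70 ksi): end bolts L_c = 1.3125 − 0.9375/2 = 0.84375, R_n = min(1.2×0.84375×0.375×70, 2.4×0.875×0.375×70) = 26.578 kips/bolt; interior L_c = 2.4375 − 0.9375 = 1.5, R_n = 47.25 kips/bolt. φR_n = 0.75 × (2×26.578 + 2×47.25) = 110.7 kips.
Block shear: shear path 2×[1.3125+1×2.4375] = 2×3.75 in, A_gv = 2.8125, A_nv = 2×(3.75 − 1.5×1)×0.375 = 1.6875 in²; tension across gage: (2.5 − 1×1)×0.375 = 0.5625 in². R_n = min(0.6×70×1.6875, 0.6×50×2.8125) + 1.0×70×0.5625 = min(70.875, 84.375) + 39.375 = 110.25 kips. φR_n = 0.75 × 110.25 = 82.7 kips.
Tension rupture (net): A_n = (6.5 − 2×1)×0.375 = 1.6875 in² (U = 1.0, A_e = A_n). φR_n = 0.75 × 70 × 1.6875 = 88.6 kips.
Governing: min(122.7, 110.7, 82.7, 88.6) = 82.7 kips → block shear.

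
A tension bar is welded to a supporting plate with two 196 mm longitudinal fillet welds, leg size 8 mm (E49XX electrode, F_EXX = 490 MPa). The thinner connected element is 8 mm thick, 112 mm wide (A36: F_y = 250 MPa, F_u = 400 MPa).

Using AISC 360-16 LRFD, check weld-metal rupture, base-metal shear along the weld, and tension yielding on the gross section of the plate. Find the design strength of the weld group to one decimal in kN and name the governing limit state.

201.6 kN (gross-section yield governs)

Weld metal: throat = 0.707×8 = 5.656 mm, L = 2×196 = 392 mm. φR_n = 0.75 × 0.6 × 490 × 5.656 × 392 = 488.9 kN.
Base metal shear (8 mm plate): yield φR_n = 1.0×0.6×250×8×392 = 470.4 kN; rupture φR_n = 0.75×0.6×400×8×392 = 564.5 kN; take 470.4 kN (yield).
Tension yield (gross): A_g = 112×8 = 896 mm². φR_n = 0.90 × 250 × 896 = 201.6 kN.
Governing: min(488.9, 470.4, 201.6) = 201.6 kN → gross-section yield.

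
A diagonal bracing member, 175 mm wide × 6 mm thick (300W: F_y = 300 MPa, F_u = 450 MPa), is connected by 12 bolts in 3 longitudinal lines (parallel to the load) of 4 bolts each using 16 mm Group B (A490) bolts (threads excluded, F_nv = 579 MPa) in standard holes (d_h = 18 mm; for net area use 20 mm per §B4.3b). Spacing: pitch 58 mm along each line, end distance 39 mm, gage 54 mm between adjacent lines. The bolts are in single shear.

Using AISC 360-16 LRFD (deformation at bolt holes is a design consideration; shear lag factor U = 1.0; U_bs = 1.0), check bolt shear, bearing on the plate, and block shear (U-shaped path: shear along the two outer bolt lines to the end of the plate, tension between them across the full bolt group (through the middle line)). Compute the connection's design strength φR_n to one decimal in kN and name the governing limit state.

482.8 kN (block shear governs)

Bolt shear: A_b = π(16)²/4 = 201.06 mm². φR_n = 0.75 × 579 × 201.06 × 12 × 1 = 1047.7 kN.
Bearing (6 mm plate, F_u = 450 MPa): end bolts L_c = 39 − 18/2 = 30, R_n = min(1.2×30×6×450, 2.4×16×6×450) = 97.2 kN/bolt; interior L_c = 58 − 18 = 40, R_n = 103.68 kN/bolt. φR_n = 0.75 × (3×97.2 + 9×103.68) = 918.5 kN.
Block shear: shear path 2×[39+3×58] = 2×213 mm, A_gv = 2556, A_nv = 2×(213 − 3.5×20)×6 = 1716 mm²; tension across gage: (108 − 2×20)×6 = 408 mm². R_n = min(0.6×450×1716, 0.6×300×2556) + 1.0×450×408 = min(463.32, 460.08) + 183.6 = 643.68 kN. φR_n = 0.75 × 643.68 = 482.8 kN.
Governing: min(1047.7, 918.5, 482.8) = 482.8 kN → block shear.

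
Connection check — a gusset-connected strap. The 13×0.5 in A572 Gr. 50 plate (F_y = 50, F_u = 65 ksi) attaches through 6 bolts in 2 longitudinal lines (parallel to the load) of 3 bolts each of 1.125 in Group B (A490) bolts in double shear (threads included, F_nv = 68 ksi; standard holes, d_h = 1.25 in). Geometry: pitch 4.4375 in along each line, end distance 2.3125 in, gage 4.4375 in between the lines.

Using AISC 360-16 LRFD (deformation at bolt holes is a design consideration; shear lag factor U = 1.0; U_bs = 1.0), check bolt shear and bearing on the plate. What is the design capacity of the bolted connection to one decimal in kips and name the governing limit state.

Bolt shear: A_b = π(1.125)²/4 = 0.99402 in². φR_n = 0.75 × 68 × 0.99402 × 6 × 2 = 608.3 kips.
Bearing (0.5 in plate, F_u = 65 ksi): end bolts L_c = 2.3125 − 1.25/2 = 1.6875, R_n = min(1.2×1.6875×0.5×65, 2.4×1.125×0.5×65) = 65.813 kips/bolt; interior L_c = 4.4375 − 1.25 = 3.1875, R_n = 87.75 kips/bolt. φR_n = 0.75 × (2×65.813 + 4×87.75) = 362.0 kips.
Governing: min(608.3, 362.0) = 362.0 kips → bearing.

362.0 kips (bearing governs)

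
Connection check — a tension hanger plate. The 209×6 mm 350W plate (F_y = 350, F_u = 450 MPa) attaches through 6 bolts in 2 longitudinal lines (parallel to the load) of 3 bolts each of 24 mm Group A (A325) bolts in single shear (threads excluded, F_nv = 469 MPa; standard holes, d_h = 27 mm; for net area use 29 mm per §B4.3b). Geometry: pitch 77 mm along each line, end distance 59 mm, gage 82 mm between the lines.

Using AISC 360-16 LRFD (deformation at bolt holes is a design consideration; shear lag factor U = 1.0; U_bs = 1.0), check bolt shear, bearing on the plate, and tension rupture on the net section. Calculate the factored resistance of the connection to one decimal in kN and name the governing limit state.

Bolt shear: A_b = π(24)²/4 = 452.39 mm². φR_n = 0.75 × 469 × 452.39 × 6 × 1 = 954.8 kN.
Bearing (6 mm plate, F_u = 450 MPa): end bolts L_c = 59 − 27/2 = 45.5, R_n = min(1.2×45.5×6×450, 2.4×24×6×450) = 147.42 kN/bolt; interior L_c = 77 − 27 = 50, R_n = 155.52 kN/bolt. φR_n = 0.75 × (2×147.42 + 4×155.52) = 687.7 kN.
Tension rupture (net): A_n = (209 − 2×29)×6 = 906 mm² (U = 1.0, A_e = A_n). φR_n = 0.75 × 450 × 906 = 305.8 kN.
Governing: min(954.8, 687.7, 305.8) = 305.8 kN → net-section rupture.

305.8 kN (net-section rupture governs)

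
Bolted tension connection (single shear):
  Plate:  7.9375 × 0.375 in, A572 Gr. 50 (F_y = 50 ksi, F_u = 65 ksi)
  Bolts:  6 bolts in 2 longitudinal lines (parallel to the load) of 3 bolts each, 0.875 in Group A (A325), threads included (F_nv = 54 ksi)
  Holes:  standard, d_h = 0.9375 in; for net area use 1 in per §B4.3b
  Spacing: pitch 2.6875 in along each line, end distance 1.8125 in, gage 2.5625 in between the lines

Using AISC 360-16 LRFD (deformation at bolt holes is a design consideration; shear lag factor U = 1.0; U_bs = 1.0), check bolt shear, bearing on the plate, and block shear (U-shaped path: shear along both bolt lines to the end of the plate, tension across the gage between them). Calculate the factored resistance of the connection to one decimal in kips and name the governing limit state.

Bolt shear: A_b = π(0.875)²/4 = 0.60132 in². φR_n = 0.75 × 54 × 0.60132 × 6 × 1 = 146.1 kips.
Bearing (0.375 in plate, F_u = 65 ksi): end bolts L_c = 1.8125 − 0.9375/2 = 1.34375, R_n = min(1.2×1.34375×0.375×65, 2.4×0.875×0.375×65) = 39.305 kips/bolt; interior L_c = 2.6875 − 0.9375 = 1.75, R_n = 51.188 kips/bolt. φR_n = 0.75 × (2×39.305 + 4×51.188) = 212.5 kips.
Block shear: shear path 2×[1.8125+2×2.6875] = 2×7.1875 in, A_gv = 5.3906, A_nv = 2×(7.1875 − 2.5×1)×0.375 = 3.5156 in²; tension across gage: (2.5625 − 1×1)×0.375 = 0.58594 in². R_n = min(0.6×65×3.5156, 0.6×50×5.3906) + 1.0×65×0.58594 = min(137.11, 161.72) + 38.086 = 175.2 kips. φR_n = 0.75 × 175.2 = 131.4 kips.
Governing: min(146.1, 212.5, 131.4) = 131.4 kips → block shear.

131.4 kips (block shear governs)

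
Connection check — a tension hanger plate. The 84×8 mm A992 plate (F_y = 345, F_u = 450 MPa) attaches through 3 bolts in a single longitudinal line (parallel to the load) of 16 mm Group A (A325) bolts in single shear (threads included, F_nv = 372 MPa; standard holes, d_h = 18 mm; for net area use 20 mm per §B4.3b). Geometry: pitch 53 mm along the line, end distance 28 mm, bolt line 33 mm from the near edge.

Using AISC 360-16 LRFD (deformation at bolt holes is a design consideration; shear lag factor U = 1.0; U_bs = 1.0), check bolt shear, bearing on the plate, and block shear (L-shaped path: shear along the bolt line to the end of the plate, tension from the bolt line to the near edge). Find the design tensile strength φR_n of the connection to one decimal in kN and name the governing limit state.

Bolt shear: A_b = π(16)²/4 = 201.06 mm². φR_n = 0.75 × 372 × 201.06 × 3 × 1 = 168.3 kN.
Bearing (8 mm plate, F_u = 450 MPa): end bolts L_c = 28 − 18/2 = 19, R_n = min(1.2×19×8×450, 2.4×16×8×450) = 82.08 kN/bolt; interior L_c = 53 − 18 = 35, R_n = 138.24 kN/bolt. φR_n = 0.75 × (1×82.08 + 2×138.24) = 268.9 kN.
Block shear: shear path 1×[28+2×53] = 1×134 mm, A_gv = 1072, A_nv = 1×(134 − 2.5×20)×8 = 672 mm²; tension to near edge: (33 − 0.5×20)×8 = 184 mm². R_n = min(0.6×450×672, 0.6×345×1072) + 1.0×450×184 = min(181.44, 221.9) + 82.8 = 264.24 kN. φR_n = 0.75 × 264.24 = 198.2 kN.
Governing: min(168.3, 268.9, 198.2) = 168.3 kN → bolt shear.

168.3 kN (bolt shear governs)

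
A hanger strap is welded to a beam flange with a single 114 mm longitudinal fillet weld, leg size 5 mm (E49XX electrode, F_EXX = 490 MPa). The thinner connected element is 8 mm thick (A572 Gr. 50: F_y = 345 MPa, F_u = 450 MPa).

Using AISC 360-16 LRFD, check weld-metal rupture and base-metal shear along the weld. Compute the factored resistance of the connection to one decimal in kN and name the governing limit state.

88.9 kN (weld metal governs)

Weld metal: throat = 0.707×5 = 3.535 mm, L = 114 mm. φR_n = 0.75 × 0.6 × 490 × 3.535 × 114 = 88.9 kN.
Base metal shear (8 mm plate): yield φR_n = 1.0×0.6×345×8×114 = 188.8 kN; rupture φR_n = 0.75×0.6×450×8×114 = 184.7 kN; take 184.7 kN (rupture).
Governing: min(88.9, 184.7) = 88.9 kN → weld metal.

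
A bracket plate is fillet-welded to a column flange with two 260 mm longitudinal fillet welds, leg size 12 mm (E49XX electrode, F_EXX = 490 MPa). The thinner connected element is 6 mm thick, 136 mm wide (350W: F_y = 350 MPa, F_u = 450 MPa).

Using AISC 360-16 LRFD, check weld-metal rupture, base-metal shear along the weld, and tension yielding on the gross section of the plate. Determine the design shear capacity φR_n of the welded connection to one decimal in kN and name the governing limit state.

257.0 kN (gross-section yield governs)

Weld metal: throat = 0.707×12 = 8.484 mm, L = 2×260 = 520 mm. φR_n = 0.75 × 0.6 × 490 × 8.484 × 520 = 972.8 kN.
Base metal shear (6 mm plate): yield φR_n = 1.0×0.6×350×6×520 = 655.2 kN; rupture φR_n = 0.75×0.6×450×6×520 = 631.8 kN; take 631.8 kN (rupture).
Tension yield (gross): A_g = 136×6 = 816 mm². φR_n = 0.90 × 350 × 816 = 257.0 kN.
Governing: min(972.8, 631.8, 257.0) = 257.0 kN → gross-section yield.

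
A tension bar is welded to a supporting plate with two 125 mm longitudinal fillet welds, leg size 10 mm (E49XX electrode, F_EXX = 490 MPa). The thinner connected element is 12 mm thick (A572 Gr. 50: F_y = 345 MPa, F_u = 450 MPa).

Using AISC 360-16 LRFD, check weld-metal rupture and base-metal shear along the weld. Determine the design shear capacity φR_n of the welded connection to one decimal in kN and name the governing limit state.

389.7 kN (weld metal governs)

Weld metal: throat = 0.707×10 = 7.07 mm, L = 2×125 = 250 mm. φR_n = 0.75 × 0.6 × 490 × 7.07 × 250 = 389.7 kN.
Base metal shear (12 mm plate): yield φR_n = 1.0×0.6×345×12×250 = 621.0 kN; rupture φR_n = 0.75×0.6×450×12×250 = 607.5 kN; take 607.5 kN (rupture).
Governing: min(389.7, 607.5) = 389.7 kN → weld metal.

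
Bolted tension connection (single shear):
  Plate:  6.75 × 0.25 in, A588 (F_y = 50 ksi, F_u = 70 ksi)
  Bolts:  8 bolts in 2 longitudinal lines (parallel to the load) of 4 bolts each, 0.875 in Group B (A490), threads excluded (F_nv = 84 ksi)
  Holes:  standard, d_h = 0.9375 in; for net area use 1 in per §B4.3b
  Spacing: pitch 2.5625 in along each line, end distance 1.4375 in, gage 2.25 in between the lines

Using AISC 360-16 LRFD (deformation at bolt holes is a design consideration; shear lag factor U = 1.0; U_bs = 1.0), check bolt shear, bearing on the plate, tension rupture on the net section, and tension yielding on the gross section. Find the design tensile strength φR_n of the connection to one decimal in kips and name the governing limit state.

Bolt shear: A_b = π(0.875)²/4 = 0.60132 in². φR_n = 0.75 × 84 × 0.60132 × 8 × 1 = 303.1 kips.
Bearing (0.25 in plate, F_u = 70 ksi): end bolts L_c = 1.4375 − 0.9375/2 = 0.96875, R_n = min(1.2×0.96875×0.25×70, 2.4×0.875×0.25×70) = 20.344 kips/bolt; interior L_c = 2.5625 − 0.9375 = 1.625, R_n = 34.125 kips/bolt. φR_n = 0.75 × (2×20.344 + 6×34.125) = 184.1 kips.
Tension rupture (net): A_n = (6.75 − 2×1)×0.25 = 1.1875 in² (U = 1.0, A_e = A_n). φR_n = 0.75 × 70 × 1.1875 = 62.3 kips.
Tension yield (gross): A_g = 6.75×0.25 = 1.6875 in². φR_n = 0.90 × 50 × 1.6875 = 75.9 kips.
Governing: min(303.1, 184.1, 62.3, 75.9) = 62.3 kips → net-section rupture.

62.3 kips (net-section rupture governs)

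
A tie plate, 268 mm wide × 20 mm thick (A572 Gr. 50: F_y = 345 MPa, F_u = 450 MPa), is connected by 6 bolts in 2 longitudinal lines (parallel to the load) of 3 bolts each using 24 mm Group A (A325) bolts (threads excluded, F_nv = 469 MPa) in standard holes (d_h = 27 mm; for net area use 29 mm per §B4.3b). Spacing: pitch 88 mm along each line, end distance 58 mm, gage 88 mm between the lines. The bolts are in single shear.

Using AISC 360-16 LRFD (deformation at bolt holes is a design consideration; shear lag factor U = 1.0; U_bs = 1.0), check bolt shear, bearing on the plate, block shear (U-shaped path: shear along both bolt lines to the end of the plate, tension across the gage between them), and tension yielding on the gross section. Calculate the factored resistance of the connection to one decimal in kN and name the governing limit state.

Bolt shear: A_b = π(24)²/4 = 452.39 mm². φR_n = 0.75 × 469 × 452.39 × 6 × 1 = 954.8 kN.
Bearing (20 mm plate, F_u = 450 MPa): end bolts L_c = 58 − 27/2 = 44.5, R_n = min(1.2×44.5×20×450, 2.4×24×20×450) = 480.6 kN/bolt; interior L_c = 88 − 27 = 61, R_n = 518.4 kN/bolt. φR_n = 0.75 × (2×480.6 + 4×518.4) = 2276.1 kN.
Block shear: shear path 2×[58+2×88] = 2×234 mm, A_gv = 9360, A_nv = 2×(234 − 2.5×29)×20 = 6460 mm²; tension across gage: (88 − 1×29)×20 = 1180 mm². R_n = min(0.6×450×6460, 0.6×345×9360) + 1.0×450×1180 = min(1744.2, 1937.5) + 531 = 2275.2 kN. φR_n = 0.75 × 2275.2 = 1706.4 kN.
Tension yield (gross): A_g = 268×20 = 5360 mm². φR_n = 0.90 × 345 × 5360 = 1664.3 kN.
Governing: min(954.8, 2276.1, 1706.4, 1664.3) = 954.8 kN → bolt shear.

954.8 kN (bolt shear governs)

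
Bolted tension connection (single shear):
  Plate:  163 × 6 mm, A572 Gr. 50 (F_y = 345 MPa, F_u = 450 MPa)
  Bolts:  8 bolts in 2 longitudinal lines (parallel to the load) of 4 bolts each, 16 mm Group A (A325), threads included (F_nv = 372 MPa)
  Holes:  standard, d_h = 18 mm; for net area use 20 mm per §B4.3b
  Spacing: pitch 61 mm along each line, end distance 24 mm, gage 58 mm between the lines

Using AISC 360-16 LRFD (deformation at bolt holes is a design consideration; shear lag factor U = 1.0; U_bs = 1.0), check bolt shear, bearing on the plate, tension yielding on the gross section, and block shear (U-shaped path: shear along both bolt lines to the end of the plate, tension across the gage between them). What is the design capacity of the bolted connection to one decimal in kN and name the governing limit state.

Bolt shear: A_b = π(16)²/4 = 201.06 mm². φR_n = 0.75 × 372 × 201.06 × 8 × 1 = 448.8 kN.
Bearing (6 mm plate, F_u = 450 MPa): end bolts L_c = 24 − 18/2 = 15, R_n = min(1.2×15×6×450, 2.4×16×6×450) = 48.6 kN/bolt; interior L_c = 61 − 18 = 43, R_n = 103.68 kN/bolt. φR_n = 0.75 × (2×48.6 + 6×103.68) = 539.5 kN.
Tension yield (gross): A_g = 163×6 = 978 mm². φR_n = 0.90 × 345 × 978 = 303.7 kN.
Block shear: shear path 2×[24+3×61] = 2×207 mm, A_gv = 2484, A_nv = 2×(207 − 3.5×20)×6 = 1644 mm²; tension across gage: (58 − 1×20)×6 = 228 mm². R_n = min(0.6×450×1644, 0.6×345×2484) + 1.0×450×228 = min(443.88, 514.19) + 102.6 = 546.48 kN. φR_n = 0.75 × 546.48 = 409.9 kN.
Governing: min(448.8, 539.5, 303.7, 409.9) = 303.7 kN → gross-section yield.

303.7 kN (gross-section yield governs)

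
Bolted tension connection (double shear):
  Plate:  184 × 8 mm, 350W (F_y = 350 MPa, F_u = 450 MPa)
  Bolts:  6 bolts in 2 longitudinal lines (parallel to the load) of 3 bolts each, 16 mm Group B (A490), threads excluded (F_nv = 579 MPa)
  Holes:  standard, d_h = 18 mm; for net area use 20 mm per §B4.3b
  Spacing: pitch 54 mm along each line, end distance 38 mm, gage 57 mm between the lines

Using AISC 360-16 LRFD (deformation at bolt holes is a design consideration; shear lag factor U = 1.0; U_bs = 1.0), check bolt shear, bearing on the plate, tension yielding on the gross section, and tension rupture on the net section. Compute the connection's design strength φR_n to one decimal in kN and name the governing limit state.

388.8 kN (net-section rupture governs)

Bolt shear: A_b = π(16)²/4 = 201.06 mm². φR_n = 0.75 × 579 × 201.06 × 6 × 2 = 1047.7 kN.
Bearing (8 mm plate, F_u = 450 MPa): end bolts L_c = 38 − 18/2 = 29, R_n = min(1.2×29×8×450, 2.4×16×8×450) = 125.28 kN/bolt; interior L_c = 54 − 18 = 36, R_n = 138.24 kN/bolt. φR_n = 0.75 × (2×125.28 + 4×138.24) = 602.6 kN.
Tension yield (gross): A_g = 184×8 = 1472 mm². φR_n = 0.90 × 350 × 1472 = 463.7 kN.
Tension rupture (net): A_n = (184 − 2×20)×8 = 1152 mm² (U = 1.0, A_e = A_n). φR_n = 0.75 × 450 × 1152 = 388.8 kN.
Governing: min(1047.7, 602.6, 463.7, 388.8) = 388.8 kN → net-section rupture.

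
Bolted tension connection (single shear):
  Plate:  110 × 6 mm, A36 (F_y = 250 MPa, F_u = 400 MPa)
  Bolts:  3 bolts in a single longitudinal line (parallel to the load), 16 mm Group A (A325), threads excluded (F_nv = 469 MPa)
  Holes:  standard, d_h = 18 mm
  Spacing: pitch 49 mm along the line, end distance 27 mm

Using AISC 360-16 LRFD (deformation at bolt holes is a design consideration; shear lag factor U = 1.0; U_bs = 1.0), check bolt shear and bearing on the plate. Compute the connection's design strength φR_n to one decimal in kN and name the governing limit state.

Bolt shear: A_b = π(16)²/4 = 201.06 mm². φR_n = 0.75 × 469 × 201.06 × 3 × 1 = 212.2 kN.
Bearing (6 mm plate, F_u = 400 MPa): end bolts L_c = 27 − 18/2 = 18, R_n = min(1.2×18×6×400, 2.4×16×6×400) = 51.84 kN/bolt; interior L_c = 49 − 18 = 31, R_n = 89.28 kN/bolt. φR_n = 0.75 × (1×51.84 + 2×89.28) = 172.8 kN.
Governing: min(212.2, 172.8) = 172.8 kN → bearing.

172.8 kN (bearing governs)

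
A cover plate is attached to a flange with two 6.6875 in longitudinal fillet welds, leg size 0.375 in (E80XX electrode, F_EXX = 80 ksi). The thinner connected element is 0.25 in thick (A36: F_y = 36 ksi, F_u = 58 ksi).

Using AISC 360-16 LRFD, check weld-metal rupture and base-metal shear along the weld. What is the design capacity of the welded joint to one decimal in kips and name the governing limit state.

72.2 kips (base-metal shear governs)

Weld metal: throat = 0.707×0.375 = 0.26513 in, L = 2×6.6875 = 13.375 in. φR_n = 0.75 × 0.6 × 80 × 0.26513 × 13.375 = 127.7 kips.
Base metal shear (0.25 in plate): yield φR_n = 1.0×0.6×36×0.25×13.375 = 72.2 kips; rupture φR_n = 0.75×0.6×58×0.25×13.375 = 87.3 kips; take 72.2 kips (yield).
Governing: min(127.7, 72.2) = 72.2 kips → base-metal shear.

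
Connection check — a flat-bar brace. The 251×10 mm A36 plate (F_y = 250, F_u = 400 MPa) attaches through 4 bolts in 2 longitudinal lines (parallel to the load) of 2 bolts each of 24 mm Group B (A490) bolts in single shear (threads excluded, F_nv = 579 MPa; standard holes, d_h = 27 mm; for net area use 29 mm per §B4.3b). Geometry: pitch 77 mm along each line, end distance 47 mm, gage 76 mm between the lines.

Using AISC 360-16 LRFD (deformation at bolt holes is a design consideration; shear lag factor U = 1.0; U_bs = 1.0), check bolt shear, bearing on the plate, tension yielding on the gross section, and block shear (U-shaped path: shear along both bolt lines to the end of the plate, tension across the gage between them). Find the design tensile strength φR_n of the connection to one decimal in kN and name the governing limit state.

420.0 kN (block shear governs)

Bolt shear: A_b = π(24)²/4 = 452.39 mm². φR_n = 0.75 × 579 × 452.39 × 4 × 1 = 785.8 kN.
Bearing (10 mm plate, F_u = 400 MPa): end bolts L_c = 47 − 27/2 = 33.5, R_n = min(1.2×33.5×10×400, 2.4×24×10×400) = 160.8 kN/bolt; interior L_c = 77 − 27 = 50, R_n = 230.4 kN/bolt. φR_n = 0.75 × (2×160.8 + 2×230.4) = 586.8 kN.
Tension yield (gross): A_g = 251×10 = 2510 mm². φR_n = 0.90 × 250 × 2510 = 564.8 kN.
Block shear: shear path 2×[47+1×77] = 2×124 mm, A_gv = 2480, A_nv = 2×(124 − 1.5×29)×10 = 1610 mm²; tension across gage: (76 − 1×29)×10 = 470 mm². R_n = min(0.6×400×1610, 0.6×250×2480) + 1.0×400×470 = min(386.4, 372) + 188 = 560 kN. φR_n = 0.75 × 560 = 420.0 kN.
Governing: min(785.8, 586.8, 564.8, 420.0) = 420.0 kN → block shear.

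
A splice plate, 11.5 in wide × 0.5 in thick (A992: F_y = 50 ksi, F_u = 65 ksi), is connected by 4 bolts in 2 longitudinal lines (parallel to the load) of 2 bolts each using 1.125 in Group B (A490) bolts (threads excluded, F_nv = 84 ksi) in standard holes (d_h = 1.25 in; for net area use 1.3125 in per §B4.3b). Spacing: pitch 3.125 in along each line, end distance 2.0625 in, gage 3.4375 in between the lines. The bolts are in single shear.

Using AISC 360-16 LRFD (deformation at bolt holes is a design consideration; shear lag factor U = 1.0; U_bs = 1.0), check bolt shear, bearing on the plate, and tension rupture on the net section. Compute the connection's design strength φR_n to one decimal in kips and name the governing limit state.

Bolt shear: A_b = π(1.125)²/4 = 0.99402 in². φR_n = 0.75 × 84 × 0.99402 × 4 × 1 = 250.5 kips.
Bearing (0.5 in plate, F_u = 65 ksi): end bolts L_c = 2.0625 − 1.25/2 = 1.4375, R_n = min(1.2×1.4375×0.5×65, 2.4×1.125×0.5×65) = 56.063 kips/bolt; interior L_c = 3.125 − 1.25 = 1.875, R_n = 73.125 kips/bolt. φR_n = 0.75 × (2×56.063 + 2×73.125) = 193.8 kips.
Tension rupture (net): A_n = (11.5 − 2×1.3125)×0.5 = 4.4375 in² (U = 1.0, A_e = A_n). φR_n = 0.75 × 65 × 4.4375 = 216.3 kips.
Governing: min(250.5, 193.8, 216.3) = 193.8 kips → bearing.

193.8 kips (bearing governs)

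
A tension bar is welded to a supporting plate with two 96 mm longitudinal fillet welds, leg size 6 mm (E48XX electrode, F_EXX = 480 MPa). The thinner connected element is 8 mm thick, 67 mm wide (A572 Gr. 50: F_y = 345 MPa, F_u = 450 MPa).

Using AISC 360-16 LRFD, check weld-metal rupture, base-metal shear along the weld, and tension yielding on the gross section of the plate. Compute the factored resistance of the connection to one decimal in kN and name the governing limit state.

166.4 kN (gross-section yield governs)

Weld metal: throat = 0.707×6 = 4.242 mm, L = 2×96 = 192 mm. φR_n = 0.75 × 0.6 × 480 × 4.242 × 192 = 175.9 kN.
Base metal shear (8 mm plate): yield φR_n = 1.0×0.6×345×8×192 = 318.0 kN; rupture φR_n = 0.75×0.6×450×8×192 = 311.0 kN; take 311.0 kN (rupture).
Tension yield (gross): A_g = 67×8 = 536 mm². φR_n = 0.90 × 345 × 536 = 166.4 kN.
Governing: min(175.9, 311.0, 166.4) = 166.4 kN → gross-section yield.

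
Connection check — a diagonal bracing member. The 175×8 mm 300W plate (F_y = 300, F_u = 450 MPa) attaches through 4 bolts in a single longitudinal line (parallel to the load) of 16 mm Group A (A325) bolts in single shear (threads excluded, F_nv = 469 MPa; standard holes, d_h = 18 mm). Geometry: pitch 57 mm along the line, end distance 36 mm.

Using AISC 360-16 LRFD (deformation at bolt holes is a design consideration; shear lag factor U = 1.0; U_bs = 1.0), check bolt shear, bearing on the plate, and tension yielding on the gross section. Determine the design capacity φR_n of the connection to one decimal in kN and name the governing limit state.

Bolt shear: A_b = π(16)²/4 = 201.06 mm². φR_n = 0.75 × 469 × 201.06 × 4 × 1 = 282.9 kN.
Bearing (8 mm plate, F_u = 450 MPa): end bolts L_c = 36 − 18/2 = 27, R_n = min(1.2×27×8×450, 2.4×16×8×450) = 116.64 kN/bolt; interior L_c = 57 − 18 = 39, R_n = 138.24 kN/bolt. φR_n = 0.75 × (1×116.64 + 3×138.24) = 398.5 kN.
Tension yield (gross): A_g = 175×8 = 1400 mm². φR_n = 0.90 × 300 × 1400 = 378.0 kN.
Governing: min(282.9, 398.5, 378.0) = 282.9 kN → bolt shear.

282.9 kN (bolt shear governs)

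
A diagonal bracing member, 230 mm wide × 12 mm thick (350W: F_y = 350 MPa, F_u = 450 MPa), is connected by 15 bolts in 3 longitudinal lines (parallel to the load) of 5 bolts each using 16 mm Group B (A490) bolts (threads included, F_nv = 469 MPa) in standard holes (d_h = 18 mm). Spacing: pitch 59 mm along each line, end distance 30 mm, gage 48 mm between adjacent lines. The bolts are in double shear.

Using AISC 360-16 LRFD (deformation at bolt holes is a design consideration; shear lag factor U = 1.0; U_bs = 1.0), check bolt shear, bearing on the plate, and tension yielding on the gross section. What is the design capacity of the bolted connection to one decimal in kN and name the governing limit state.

869.4 kN (gross-section yield governs)

Bolt shear: A_b = π(16)²/4 = 201.06 mm². φR_n = 0.75 × 469 × 201.06 × 15 × 2 = 2121.7 kN.
Bearing (12 mm plate, F_u = 450 MPa): end bolts L_c = 30 − 18/2 = 21, R_n = min(1.2×21×12×450, 2.4×16×12×450) = 136.08 kN/bolt; interior L_c = 59 − 18 = 41, R_n = 207.36 kN/bolt. φR_n = 0.75 × (3×136.08 + 12×207.36) = 2172.4 kN.
Tension yield (gross): A_g = 230×12 = 2760 mm². φR_n = 0.90 × 350 × 2760 = 869.4 kN.
Governing: min(2121.7, 2172.4, 869.4) = 869.4 kN → gross-section yield.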